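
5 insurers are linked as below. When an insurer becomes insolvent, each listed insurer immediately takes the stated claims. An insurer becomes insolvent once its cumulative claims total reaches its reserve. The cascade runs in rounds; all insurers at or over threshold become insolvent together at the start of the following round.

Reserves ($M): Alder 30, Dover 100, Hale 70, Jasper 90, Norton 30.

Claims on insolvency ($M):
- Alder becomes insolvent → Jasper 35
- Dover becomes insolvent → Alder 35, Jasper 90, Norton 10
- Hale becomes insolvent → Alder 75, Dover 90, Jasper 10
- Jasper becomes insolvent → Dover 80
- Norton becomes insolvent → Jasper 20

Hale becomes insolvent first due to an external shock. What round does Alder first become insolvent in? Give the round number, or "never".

Round 1 — Hale becomes insolvent (initial).
  Alder: +75 → 75 ≥ 30
  Dover: +90 → 90 < 100
  Jasper: +10 → 10 < 90
Round 2 — Alder becomes insolvent.
  Jasper: +35 → 45 < 90
No further insolvencies.

2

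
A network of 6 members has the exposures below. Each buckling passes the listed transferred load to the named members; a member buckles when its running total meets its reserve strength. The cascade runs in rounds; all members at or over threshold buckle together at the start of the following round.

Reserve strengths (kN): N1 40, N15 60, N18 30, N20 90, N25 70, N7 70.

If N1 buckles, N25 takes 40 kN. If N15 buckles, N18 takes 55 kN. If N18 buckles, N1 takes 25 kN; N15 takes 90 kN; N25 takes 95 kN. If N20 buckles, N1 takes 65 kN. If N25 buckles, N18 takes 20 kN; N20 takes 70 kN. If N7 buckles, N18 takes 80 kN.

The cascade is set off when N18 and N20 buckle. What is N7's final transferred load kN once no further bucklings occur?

Round 1 — N18, N20 buckle (initial).
  N1: +25+65 → 90 ≥ 40
  N15: +90 → 90 ≥ 60
  N25: +95 → 95 ≥ 70
Round 2 — N1, N15, N25 buckle.
No further bucklings.

0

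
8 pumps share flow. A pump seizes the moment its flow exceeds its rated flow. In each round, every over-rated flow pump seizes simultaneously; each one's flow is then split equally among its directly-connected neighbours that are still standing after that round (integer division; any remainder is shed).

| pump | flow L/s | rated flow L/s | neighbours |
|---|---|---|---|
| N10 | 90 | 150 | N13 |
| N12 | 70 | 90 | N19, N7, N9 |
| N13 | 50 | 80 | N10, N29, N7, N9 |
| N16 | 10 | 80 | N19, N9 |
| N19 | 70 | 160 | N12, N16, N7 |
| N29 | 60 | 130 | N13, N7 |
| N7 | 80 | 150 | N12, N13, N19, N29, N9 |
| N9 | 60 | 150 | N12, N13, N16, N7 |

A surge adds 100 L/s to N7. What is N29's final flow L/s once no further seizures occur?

Round 1 — N7 at 180 > 150. N7 seizes.
  N7 sheds 180 L/s to N12, N13, N19, N29, N9: 36 each.
    N12: 70+36 = 106 > 90
    N13: 50+36 = 86 > 80
    N19: 70+36 = 106 ≤ 160
    N29: 60+36 = 96 ≤ 130
    N9: 60+36 = 96 ≤ 150
Round 2 — N12, N13 seize.
  N12 sheds 106 L/s to N19, N9: 53 each.
    N19: 106+53 = 159 ≤ 160
    N9: 96+53 = 149 ≤ 150
  N13 sheds 86 L/s to N10, N29, N9: 28 each (2 lost).
    N10: 90+28 = 118 ≤ 150
    N29: 96+28 = 124 ≤ 130
    N9: 149+28 = 177 > 150
Round 3 — N9 seizes.
  N9 sheds 177 L/s to N16: 177 each.
    N16: 10+177 = 187 > 80
Round 4 — N16 seizes.
  N16 sheds 187 L/s to N19: 187 each.
    N19: 159+187 = 346 > 160
Round 5 — N19 seizes.
  N19 sheds 346 L/s: no online neighbours, lost.
No further seizures.

124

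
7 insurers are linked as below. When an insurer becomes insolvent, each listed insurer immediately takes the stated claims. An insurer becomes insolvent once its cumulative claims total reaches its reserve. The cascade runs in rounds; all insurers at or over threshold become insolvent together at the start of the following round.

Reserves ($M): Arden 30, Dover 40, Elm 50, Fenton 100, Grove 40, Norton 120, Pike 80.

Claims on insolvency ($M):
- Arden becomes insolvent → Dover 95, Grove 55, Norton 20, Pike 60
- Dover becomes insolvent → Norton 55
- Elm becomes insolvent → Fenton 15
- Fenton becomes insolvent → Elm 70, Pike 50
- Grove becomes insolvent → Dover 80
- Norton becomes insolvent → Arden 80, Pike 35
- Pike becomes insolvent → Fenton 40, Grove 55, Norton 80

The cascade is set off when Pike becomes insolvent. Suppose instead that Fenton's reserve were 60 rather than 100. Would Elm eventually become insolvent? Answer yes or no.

no

With Fenton's reserve at 60:
Round 1 — Pike becomes insolvent (initial).
  Fenton: +40 → 40 < 60
  Grove: +55 → 55 ≥ 40
  Norton: +80 → 80 < 120
Round 2 — Grove becomes insolvent.
  Dover: +80 → 80 ≥ 40
Round 3 — Dover becomes insolvent.
  Norton: +55 → 135 ≥ 120
Round 4 — Norton becomes insolvent.
  Arden: +80 → 80 ≥ 30
Round 5 — Arden becomes insolvent.
No further insolvencies.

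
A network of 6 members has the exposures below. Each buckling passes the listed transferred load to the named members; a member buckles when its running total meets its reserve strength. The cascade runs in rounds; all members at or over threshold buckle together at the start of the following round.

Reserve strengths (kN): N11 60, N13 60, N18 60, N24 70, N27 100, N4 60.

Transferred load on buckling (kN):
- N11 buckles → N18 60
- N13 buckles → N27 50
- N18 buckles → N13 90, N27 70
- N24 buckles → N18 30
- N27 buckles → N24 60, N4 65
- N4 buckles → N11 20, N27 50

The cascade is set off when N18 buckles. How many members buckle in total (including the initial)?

Round 1 — N18 buckles (initial).
  N13: +90 → 90 ≥ 60
  N27: +70 → 70 < 100
Round 2 — N13 buckles.
  N27: +50 → 120 ≥ 100
Round 3 — N27 buckles.
  N24: +60 → 60 < 70
  N4: +65 → 65 ≥ 60
Round 4 — N4 buckles.
  N11: +20 → 20 < 60
No further bucklings.

4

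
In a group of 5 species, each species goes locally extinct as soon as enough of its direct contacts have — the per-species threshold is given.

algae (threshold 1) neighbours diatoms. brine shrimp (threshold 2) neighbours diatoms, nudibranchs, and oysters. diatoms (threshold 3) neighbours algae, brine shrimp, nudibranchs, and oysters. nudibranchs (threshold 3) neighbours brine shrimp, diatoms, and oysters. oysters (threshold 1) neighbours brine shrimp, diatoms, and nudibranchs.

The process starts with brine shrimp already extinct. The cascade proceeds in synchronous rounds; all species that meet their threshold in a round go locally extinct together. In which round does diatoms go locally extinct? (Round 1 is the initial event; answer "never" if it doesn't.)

never

Round 1 — brine shrimp goes locally extinct (initial).
Round 2 — checking thresholds:
  diatoms: 1 of 4 neighbours < 3, below threshold.
  nudibranchs: 1 of 3 neighbours < 3, below threshold.
  oysters: 1 of 3 neighbours ≥ 1, goes locally extinct.
Round 3 — no new extinctions; cascade stops.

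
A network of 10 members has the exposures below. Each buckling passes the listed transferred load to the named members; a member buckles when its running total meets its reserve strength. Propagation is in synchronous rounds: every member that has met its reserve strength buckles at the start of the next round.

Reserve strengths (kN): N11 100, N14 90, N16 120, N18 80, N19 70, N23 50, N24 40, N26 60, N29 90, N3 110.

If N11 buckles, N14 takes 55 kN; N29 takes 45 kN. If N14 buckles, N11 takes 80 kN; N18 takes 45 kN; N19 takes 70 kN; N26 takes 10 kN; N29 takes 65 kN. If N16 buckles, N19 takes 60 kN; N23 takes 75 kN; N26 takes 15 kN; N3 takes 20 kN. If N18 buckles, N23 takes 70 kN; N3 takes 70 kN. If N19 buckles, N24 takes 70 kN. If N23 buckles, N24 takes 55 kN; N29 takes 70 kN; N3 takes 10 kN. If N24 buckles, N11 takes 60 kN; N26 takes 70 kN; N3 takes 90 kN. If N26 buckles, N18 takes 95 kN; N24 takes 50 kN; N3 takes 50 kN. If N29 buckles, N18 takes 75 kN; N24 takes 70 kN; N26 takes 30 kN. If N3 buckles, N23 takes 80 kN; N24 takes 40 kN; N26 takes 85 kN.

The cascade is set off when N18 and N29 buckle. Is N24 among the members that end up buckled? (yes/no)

yes

Round 1 — N18, N29 buckle (initial).
  N23: +70 → 70 ≥ 50
  N24: +70 → 70 ≥ 40
  N26: +30 → 30 < 60
  N3: +70 → 70 < 110
Round 2 — N23, N24 buckle.
  N11: +60 → 60 < 100
  N26: +70 → 100 ≥ 60
  N3: +10+90 → 170 ≥ 110
Round 3 — N26, N3 buckle.
No further bucklings.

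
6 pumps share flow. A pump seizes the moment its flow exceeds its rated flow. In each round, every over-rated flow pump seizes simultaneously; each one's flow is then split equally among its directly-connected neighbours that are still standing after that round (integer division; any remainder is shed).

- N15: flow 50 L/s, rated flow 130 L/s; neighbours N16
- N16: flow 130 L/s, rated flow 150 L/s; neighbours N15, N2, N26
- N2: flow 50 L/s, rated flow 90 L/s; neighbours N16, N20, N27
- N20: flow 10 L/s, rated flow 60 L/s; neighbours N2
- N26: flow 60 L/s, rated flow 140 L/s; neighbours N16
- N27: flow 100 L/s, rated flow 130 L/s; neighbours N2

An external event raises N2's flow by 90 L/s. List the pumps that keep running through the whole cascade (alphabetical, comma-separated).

N20

Round 1 — N2 at 140 > 90. N2 seizes.
  N2 sheds 140 L/s to N16, N20, N27: 46 each (2 lost).
    N16: 130+46 = 176 > 150
    N20: 10+46 = 56 ≤ 60
    N27: 100+46 = 146 > 130
Round 2 — N16, N27 seize.
  N16 sheds 176 L/s to N15, N26: 88 each.
    N15: 50+88 = 138 > 130
    N26: 60+88 = 148 > 140
  N27 sheds 146 L/s: no online neighbours, lost.
Round 3 — N15, N26 seize.
  N15 sheds 138 L/s: no online neighbours, lost.
  N26 sheds 148 L/s: no online neighbours, lost.
No further seizures.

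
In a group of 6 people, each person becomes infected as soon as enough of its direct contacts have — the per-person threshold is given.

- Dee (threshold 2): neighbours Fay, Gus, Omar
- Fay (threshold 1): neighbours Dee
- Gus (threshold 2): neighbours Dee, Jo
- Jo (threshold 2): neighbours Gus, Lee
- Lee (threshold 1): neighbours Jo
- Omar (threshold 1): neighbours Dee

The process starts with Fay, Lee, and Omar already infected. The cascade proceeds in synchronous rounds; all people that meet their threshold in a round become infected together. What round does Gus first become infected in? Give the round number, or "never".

never

Round 1 — Fay, Lee, Omar become infected (initial).
Round 2 — checking thresholds:
  Dee: 2 of 3 neighbours ≥ 2, becomes infected.
  Jo: 1 of 2 neighbours < 2, not yet.
Round 3 — no new infections; cascade stops.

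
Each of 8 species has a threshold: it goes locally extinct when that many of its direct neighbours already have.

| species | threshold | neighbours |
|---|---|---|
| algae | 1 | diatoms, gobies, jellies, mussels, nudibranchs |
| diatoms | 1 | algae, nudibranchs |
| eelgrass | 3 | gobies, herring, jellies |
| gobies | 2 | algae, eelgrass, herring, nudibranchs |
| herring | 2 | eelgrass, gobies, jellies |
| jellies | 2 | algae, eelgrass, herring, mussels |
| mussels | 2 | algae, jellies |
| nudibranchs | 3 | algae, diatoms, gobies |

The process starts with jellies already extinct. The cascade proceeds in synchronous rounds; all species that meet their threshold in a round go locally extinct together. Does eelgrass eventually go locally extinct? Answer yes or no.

no

Round 1 — jellies goes locally extinct (initial).
Round 2 — checking thresholds:
  algae: 1 of 5 neighbours ≥ 1, goes locally extinct.
  eelgrass: 1 of 3 neighbours < 3, holds.
  herring: 1 of 3 neighbours < 2, holds.
  mussels: 1 of 2 neighbours < 2, holds.
Round 3 — checking thresholds:
  diatoms: 1 of 2 neighbours ≥ 1, goes locally extinct.
  eelgrass: 1 of 3 neighbours < 3, holds.
  gobies: 1 of 4 neighbours < 2, holds.
  herring: 1 of 3 neighbours < 2, holds.
  mussels: 2 of 2 neighbours ≥ 2, goes locally extinct.
  nudibranchs: 1 of 3 neighbours < 3, holds.
Round 4 — no new extinctions; cascade stops.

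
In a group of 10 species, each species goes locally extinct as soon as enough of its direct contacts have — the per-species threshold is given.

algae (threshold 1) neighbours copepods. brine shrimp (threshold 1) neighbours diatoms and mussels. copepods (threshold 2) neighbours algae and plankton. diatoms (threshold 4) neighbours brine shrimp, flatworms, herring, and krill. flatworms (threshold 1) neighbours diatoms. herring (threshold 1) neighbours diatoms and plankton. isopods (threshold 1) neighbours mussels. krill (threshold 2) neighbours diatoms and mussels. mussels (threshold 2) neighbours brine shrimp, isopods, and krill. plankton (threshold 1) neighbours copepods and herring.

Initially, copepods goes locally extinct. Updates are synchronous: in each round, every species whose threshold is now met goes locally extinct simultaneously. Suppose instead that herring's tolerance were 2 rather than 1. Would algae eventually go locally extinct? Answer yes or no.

yes

With herring's tolerance at 2:
Round 1 — copepods goes locally extinct (initial).
Round 2 — checking thresholds:
  algae: 1 of 1 neighbours ≥ 1, goes locally extinct.
  plankton: 1 of 2 neighbours ≥ 1, goes locally extinct.
Round 3 — no new extinctions; cascade stops.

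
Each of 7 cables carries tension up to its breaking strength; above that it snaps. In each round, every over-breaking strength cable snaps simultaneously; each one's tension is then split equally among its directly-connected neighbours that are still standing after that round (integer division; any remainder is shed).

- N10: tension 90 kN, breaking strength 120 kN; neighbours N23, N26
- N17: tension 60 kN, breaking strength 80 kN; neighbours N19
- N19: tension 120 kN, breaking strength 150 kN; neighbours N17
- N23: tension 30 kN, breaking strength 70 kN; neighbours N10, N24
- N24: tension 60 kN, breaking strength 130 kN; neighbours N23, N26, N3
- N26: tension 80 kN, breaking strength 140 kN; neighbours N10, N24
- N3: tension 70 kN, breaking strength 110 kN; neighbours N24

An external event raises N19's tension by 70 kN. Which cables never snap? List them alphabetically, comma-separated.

Round 1 — N19 at 190 > 150. N19 snaps.
  N19 sheds 190 kN to N17: 190 each.
    N17: 60+190 = 250 > 80
Round 2 — N17 snaps.
  N17 sheds 250 kN: no online neighbours, lost.
No further breaks.

N10, N23, N24, N26, N3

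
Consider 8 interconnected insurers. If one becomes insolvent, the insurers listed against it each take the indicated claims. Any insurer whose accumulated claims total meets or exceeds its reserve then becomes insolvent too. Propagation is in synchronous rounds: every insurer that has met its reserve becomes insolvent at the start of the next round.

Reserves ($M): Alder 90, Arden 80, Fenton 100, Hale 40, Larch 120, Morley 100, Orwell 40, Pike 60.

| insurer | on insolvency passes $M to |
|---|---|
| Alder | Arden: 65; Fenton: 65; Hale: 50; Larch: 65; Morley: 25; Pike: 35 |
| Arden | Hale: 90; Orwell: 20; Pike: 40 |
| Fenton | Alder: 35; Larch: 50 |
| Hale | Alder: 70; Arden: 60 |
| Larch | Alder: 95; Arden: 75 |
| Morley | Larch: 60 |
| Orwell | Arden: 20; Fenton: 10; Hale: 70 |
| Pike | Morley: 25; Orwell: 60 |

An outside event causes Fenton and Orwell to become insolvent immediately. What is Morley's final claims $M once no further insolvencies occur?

50

Round 1 — Fenton, Orwell become insolvent (initial).
  Alder: +35 → 35 < 90
  Arden: +20 → 20 < 80
  Hale: +70 → 70 ≥ 40
  Larch: +50 → 50 < 120
Round 2 — Hale becomes insolvent.
  Alder: +70 → 105 ≥ 90
  Arden: +60 → 80 ≥ 80
Round 3 — Alder, Arden become insolvent.
  Larch: +65 → 115 < 120
  Morley: +25 → 25 < 100
  Pike: +35+40 → 75 ≥ 60
Round 4 — Pike becomes insolvent.
  Morley: +25 → 50 < 100
No further insolvencies.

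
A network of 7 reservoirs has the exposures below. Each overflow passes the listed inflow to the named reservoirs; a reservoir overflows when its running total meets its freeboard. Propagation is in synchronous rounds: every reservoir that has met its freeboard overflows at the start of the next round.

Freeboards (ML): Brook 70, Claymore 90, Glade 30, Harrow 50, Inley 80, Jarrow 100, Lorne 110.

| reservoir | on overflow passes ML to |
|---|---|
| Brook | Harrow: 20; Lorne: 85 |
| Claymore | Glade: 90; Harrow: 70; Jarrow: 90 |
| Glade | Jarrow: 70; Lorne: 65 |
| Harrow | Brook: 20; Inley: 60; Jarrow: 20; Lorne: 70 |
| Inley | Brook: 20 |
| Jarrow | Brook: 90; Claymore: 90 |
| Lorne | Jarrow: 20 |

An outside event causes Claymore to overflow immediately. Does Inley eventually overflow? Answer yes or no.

Round 1 — Claymore overflows (initial).
  Glade: +90 → 90 ≥ 30
  Harrow: +70 → 70 ≥ 50
  Jarrow: +90 → 90 < 100
Round 2 — Glade, Harrow overflow.
  Brook: +20 → 20 < 70
  Inley: +60 → 60 < 80
  Jarrow: +70+20 → 180 ≥ 100
  Lorne: +65+70 → 135 ≥ 110
Round 3 — Jarrow, Lorne overflow.
  Brook: +90 → 110 ≥ 70
Round 4 — Brook overflows.
No further overflows.

no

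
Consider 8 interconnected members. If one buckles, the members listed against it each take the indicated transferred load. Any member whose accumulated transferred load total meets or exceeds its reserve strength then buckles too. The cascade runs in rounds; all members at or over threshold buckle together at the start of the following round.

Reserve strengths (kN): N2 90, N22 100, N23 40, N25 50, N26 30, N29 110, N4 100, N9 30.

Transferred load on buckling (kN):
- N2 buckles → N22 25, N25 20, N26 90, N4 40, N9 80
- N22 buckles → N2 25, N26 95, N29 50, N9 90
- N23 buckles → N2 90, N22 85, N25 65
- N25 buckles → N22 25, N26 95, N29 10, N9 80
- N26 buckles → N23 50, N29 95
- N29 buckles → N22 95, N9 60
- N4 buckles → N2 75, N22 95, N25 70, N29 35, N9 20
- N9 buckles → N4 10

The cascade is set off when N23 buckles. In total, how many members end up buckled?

7

Round 1 — N23 buckles (initial).
  N2: +90 → 90 ≥ 90
  N22: +85 → 85 < 100
  N25: +65 → 65 ≥ 50
Round 2 — N2, N25 buckle.
  N22: +25+25 → 135 ≥ 100
  N26: +90+95 → 185 ≥ 30
  N29: +10 → 10 < 110
  N4: +40 → 40 < 100
  N9: +80+80 → 160 ≥ 30
Round 3 — N22, N26, N9 buckle.
  N29: +50+95 → 155 ≥ 110
  N4: +10 → 50 < 100
Round 4 — N29 buckles.
No further bucklings.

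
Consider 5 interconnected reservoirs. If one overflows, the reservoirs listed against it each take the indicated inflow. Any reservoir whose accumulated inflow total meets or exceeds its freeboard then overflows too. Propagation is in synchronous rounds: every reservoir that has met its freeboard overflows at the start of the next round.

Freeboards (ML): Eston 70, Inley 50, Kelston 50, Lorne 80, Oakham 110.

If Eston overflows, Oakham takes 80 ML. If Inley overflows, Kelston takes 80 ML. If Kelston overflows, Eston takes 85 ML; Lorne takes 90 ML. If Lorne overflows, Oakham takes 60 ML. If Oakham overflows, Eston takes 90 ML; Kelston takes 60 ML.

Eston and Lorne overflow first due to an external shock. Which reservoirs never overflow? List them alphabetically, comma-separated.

Inley

Round 1 — Eston, Lorne overflow (initial).
  Oakham: +80+60 → 140 ≥ 110
Round 2 — Oakham overflows.
  Kelston: +60 → 60 ≥ 50
Round 3 — Kelston overflows.
No further overflows.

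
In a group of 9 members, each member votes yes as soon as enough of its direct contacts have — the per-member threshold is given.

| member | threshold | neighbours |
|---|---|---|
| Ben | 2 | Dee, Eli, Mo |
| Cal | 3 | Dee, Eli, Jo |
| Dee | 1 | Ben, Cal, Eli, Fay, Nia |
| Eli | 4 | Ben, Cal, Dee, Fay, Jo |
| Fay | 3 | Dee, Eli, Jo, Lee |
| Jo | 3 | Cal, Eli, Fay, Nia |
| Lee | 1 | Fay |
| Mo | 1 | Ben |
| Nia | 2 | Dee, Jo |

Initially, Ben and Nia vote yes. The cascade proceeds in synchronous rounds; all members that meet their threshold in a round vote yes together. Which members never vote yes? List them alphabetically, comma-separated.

Cal, Eli, Fay, Jo, Lee

Round 1 — Ben, Nia vote yes (initial).
Round 2 — checking thresholds:
  Dee: 2 of 5 neighbours ≥ 1, votes yes.
  Eli: 1 of 5 neighbours < 4, not yet.
  Jo: 1 of 4 neighbours < 3, not yet.
  Mo: 1 of 1 neighbours ≥ 1, votes yes.
Round 3 — no new yes votes; cascade stops.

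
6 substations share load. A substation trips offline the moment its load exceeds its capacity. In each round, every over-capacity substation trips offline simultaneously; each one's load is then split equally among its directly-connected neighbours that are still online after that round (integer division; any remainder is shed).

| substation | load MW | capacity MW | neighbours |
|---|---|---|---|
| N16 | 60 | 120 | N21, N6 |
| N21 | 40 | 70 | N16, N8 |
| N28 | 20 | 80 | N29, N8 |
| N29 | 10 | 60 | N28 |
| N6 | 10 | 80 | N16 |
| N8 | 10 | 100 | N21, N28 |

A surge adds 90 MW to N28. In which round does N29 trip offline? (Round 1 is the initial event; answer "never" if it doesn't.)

Round 1 — N28 at 110 > 80. N28 trips offline.
  N28 sheds 110 MW to N29, N8: 55 each.
    N29: 10+55 = 65 > 60
    N8: 10+55 = 65 ≤ 100
Round 2 — N29 trips offline.
  N29 sheds 65 MW: no online neighbours, lost.
No further trips.

2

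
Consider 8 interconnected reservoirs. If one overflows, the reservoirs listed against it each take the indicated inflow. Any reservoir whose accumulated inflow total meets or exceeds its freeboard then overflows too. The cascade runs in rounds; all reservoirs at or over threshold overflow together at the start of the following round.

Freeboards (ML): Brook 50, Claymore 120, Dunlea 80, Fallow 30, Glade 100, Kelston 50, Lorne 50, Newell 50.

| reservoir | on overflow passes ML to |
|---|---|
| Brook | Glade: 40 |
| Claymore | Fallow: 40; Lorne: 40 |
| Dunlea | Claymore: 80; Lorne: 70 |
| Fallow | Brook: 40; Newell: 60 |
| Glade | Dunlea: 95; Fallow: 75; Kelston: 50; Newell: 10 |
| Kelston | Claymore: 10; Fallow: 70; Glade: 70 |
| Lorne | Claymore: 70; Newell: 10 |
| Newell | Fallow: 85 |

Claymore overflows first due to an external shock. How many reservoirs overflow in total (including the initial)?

3

Round 1 — Claymore overflows (initial).
  Fallow: +40 → 40 ≥ 30
  Lorne: +40 → 40 < 50
Round 2 — Fallow overflows.
  Brook: +40 → 40 < 50
  Newell: +60 → 60 ≥ 50
Round 3 — Newell overflows.
No further overflows.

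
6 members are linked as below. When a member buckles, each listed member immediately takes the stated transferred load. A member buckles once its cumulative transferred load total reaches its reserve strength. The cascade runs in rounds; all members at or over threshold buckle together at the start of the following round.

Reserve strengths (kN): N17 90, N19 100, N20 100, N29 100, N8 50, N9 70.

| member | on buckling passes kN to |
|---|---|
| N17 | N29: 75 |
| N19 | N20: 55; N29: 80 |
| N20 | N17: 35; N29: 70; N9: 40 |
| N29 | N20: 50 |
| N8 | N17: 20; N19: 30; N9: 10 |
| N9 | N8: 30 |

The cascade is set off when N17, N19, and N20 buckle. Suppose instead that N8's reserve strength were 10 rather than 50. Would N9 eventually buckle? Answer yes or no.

With N8's reserve strength at 10:
Round 1 — N17, N19, N20 buckle (initial).
  N29: +75+80+70 → 225 ≥ 100
  N9: +40 → 40 < 70
Round 2 — N29 buckles.
No further bucklings.

no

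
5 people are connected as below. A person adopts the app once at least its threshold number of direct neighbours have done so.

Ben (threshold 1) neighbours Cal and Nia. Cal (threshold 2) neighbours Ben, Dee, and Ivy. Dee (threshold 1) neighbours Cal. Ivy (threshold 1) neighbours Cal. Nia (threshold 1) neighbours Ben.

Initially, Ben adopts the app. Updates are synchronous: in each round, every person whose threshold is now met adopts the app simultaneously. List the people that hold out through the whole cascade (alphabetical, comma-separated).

Cal, Dee, Ivy

Round 1 — Ben adopts the app (initial).
Round 2 — checking thresholds:
  Cal: 1 of 3 neighbours < 2, holds.
  Nia: 1 of 1 neighbours ≥ 1, adopts the app.
Round 3 — no new adoptions; cascade stops.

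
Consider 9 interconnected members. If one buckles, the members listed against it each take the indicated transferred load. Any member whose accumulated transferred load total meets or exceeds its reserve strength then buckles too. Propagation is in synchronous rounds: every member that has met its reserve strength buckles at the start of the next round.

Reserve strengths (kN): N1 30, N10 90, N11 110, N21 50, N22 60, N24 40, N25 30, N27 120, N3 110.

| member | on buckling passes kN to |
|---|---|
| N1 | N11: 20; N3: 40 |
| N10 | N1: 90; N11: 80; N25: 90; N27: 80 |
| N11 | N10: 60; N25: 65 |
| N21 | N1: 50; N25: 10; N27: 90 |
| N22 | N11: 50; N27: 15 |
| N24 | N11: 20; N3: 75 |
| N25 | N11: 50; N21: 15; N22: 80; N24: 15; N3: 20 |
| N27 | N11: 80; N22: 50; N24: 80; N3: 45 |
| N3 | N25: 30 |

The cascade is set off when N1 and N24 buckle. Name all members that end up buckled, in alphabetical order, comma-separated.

Round 1 — N1, N24 buckle (initial).
  N11: +20+20 → 40 < 110
  N3: +40+75 → 115 ≥ 110
Round 2 — N3 buckles.
  N25: +30 → 30 ≥ 30
Round 3 — N25 buckles.
  N11: +50 → 90 < 110
  N21: +15 → 15 < 50
  N22: +80 → 80 ≥ 60
Round 4 — N22 buckles.
  N11: +50 → 140 ≥ 110
  N27: +15 → 15 < 120
Round 5 — N11 buckles.
  N10: +60 → 60 < 90
No further bucklings.

N1, N11, N22, N24, N25, N3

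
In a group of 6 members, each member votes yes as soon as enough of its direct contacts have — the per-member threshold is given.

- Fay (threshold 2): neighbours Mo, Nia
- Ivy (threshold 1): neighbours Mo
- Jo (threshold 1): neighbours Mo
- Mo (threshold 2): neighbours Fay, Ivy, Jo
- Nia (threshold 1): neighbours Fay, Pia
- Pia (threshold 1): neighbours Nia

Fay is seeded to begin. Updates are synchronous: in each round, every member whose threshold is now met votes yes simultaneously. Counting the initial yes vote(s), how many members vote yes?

3

Round 1 — Fay votes yes (initial).
Round 2 — checking thresholds:
  Mo: 1 of 3 neighbours < 2, not yet.
  Nia: 1 of 2 neighbours ≥ 1, votes yes.
Round 3 — checking thresholds:
  Mo: 1 of 3 neighbours < 2, not yet.
  Pia: 1 of 1 neighbours ≥ 1, votes yes.
Round 4 — no new yes votes; cascade stops.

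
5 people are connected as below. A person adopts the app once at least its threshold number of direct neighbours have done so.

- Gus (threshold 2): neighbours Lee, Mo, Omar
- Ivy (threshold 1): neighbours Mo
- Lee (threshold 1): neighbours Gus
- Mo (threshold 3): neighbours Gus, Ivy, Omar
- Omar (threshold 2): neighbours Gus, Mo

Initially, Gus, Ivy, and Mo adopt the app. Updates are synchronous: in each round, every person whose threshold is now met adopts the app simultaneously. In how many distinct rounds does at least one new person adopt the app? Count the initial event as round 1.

2

Round 1 — Gus, Ivy, Mo adopt the app (initial).
Round 2 — checking thresholds:
  Lee: 1 of 1 neighbours ≥ 1, adopts the app.
  Omar: 2 of 2 neighbours ≥ 2, adopts the app.
Round 3 — no new adoptions; cascade stops.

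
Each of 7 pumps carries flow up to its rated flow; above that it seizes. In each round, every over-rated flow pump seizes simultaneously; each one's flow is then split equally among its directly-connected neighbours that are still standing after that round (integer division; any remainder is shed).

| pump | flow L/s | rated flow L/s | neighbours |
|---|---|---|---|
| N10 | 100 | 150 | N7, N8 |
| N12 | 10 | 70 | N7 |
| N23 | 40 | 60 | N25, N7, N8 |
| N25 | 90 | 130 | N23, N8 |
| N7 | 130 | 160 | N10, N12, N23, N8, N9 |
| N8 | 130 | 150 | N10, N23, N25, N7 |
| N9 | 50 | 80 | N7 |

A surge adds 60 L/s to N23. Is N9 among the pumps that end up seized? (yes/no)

Round 1 — N23 at 100 > 60. N23 seizes.
  N23 sheds 100 L/s to N25, N7, N8: 33 each (1 lost).
    N25: 90+33 = 123 ≤ 130
    N7: 130+33 = 163 > 160
    N8: 130+33 = 163 > 150
Round 2 — N7, N8 seize.
  N7 sheds 163 L/s to N10, N12, N9: 54 each (1 lost).
    N10: 100+54 = 154 > 150
    N12: 10+54 = 64 ≤ 70
    N9: 50+54 = 104 > 80
  N8 sheds 163 L/s to N10, N25: 81 each (1 lost).
    N10: 154+81 = 235 > 150
    N25: 123+81 = 204 > 130
Round 3 — N10, N25, N9 seize.
  N10 sheds 235 L/s: no online neighbours, lost.
  N25 sheds 204 L/s: no online neighbours, lost.
  N9 sheds 104 L/s: no online neighbours, lost.
No further seizures.

yes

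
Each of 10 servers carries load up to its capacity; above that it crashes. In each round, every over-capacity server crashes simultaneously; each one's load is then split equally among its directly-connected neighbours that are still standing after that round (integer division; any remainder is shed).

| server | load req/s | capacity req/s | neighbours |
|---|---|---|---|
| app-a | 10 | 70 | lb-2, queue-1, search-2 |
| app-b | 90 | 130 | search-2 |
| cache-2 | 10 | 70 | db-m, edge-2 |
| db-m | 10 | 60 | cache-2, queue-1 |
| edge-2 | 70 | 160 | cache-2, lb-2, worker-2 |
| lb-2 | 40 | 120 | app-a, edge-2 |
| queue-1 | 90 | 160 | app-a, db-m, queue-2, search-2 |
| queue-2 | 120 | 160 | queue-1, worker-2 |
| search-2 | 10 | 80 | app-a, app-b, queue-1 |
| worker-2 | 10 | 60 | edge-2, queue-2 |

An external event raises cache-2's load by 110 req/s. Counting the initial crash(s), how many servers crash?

2

Round 1 — cache-2 at 120 > 70. cache-2 crashes.
  cache-2 sheds 120 req/s to db-m, edge-2: 60 each.
    db-m: 10+60 = 70 > 60
    edge-2: 70+60 = 130 ≤ 160
Round 2 — db-m crashes.
  db-m sheds 70 req/s to queue-1: 70 each.
    queue-1: 90+70 = 160 ≤ 160
No further crashes.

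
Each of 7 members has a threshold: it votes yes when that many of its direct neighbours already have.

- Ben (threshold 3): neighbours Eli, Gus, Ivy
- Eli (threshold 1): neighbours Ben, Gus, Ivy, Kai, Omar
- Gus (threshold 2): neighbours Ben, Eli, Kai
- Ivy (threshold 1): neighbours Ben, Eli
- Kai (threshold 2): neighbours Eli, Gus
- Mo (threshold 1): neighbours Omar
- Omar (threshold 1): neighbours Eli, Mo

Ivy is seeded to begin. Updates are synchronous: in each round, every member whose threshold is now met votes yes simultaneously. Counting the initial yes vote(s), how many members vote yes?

4

Round 1 — Ivy votes yes (initial).
Round 2 — checking thresholds:
  Ben: 1 of 3 neighbours < 3, not yet.
  Eli: 1 of 5 neighbours ≥ 1, votes yes.
Round 3 — checking thresholds:
  Ben: 2 of 3 neighbours < 3, not yet.
  Gus: 1 of 3 neighbours < 2, not yet.
  Kai: 1 of 2 neighbours < 2, not yet.
  Omar: 1 of 2 neighbours ≥ 1, votes yes.
Round 4 — checking thresholds:
  Ben: 2 of 3 neighbours < 3, not yet.
  Gus: 1 of 3 neighbours < 2, not yet.
  Kai: 1 of 2 neighbours < 2, not yet.
  Mo: 1 of 1 neighbours ≥ 1, votes yes.
Round 5 — no new yes votes; cascade stops.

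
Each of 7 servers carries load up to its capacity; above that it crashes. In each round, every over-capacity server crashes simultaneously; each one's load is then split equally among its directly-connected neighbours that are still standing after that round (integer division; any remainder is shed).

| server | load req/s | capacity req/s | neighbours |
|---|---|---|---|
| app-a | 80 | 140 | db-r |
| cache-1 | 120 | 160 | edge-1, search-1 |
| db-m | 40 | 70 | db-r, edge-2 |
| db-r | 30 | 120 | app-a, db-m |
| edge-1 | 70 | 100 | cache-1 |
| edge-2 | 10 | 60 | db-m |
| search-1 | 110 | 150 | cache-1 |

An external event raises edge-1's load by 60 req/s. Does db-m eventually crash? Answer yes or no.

no

Round 1 — edge-1 at 130 > 100. edge-1 crashes.
  edge-1 sheds 130 req/s to cache-1: 130 each.
    cache-1: 120+130 = 250 > 160
Round 2 — cache-1 crashes.
  cache-1 sheds 250 req/s to search-1: 250 each.
    search-1: 110+250 = 360 > 150
Round 3 — search-1 crashes.
  search-1 sheds 360 req/s: no online neighbours, lost.
No further crashes.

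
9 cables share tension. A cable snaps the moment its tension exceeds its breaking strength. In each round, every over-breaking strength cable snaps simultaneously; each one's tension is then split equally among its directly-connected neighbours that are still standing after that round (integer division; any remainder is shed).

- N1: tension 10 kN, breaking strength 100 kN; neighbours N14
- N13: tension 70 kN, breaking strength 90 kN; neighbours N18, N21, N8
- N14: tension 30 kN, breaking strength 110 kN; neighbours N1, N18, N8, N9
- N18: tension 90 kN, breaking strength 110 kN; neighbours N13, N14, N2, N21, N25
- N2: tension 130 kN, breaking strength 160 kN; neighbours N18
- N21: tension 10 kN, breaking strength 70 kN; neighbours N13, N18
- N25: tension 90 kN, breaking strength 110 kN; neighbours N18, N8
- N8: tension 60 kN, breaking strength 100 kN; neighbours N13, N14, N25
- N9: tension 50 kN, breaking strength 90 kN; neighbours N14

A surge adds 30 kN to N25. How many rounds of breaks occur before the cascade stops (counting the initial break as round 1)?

4

Round 1 — N25 at 120 > 110. N25 snaps.
  N25 sheds 120 kN to N18, N8: 60 each.
    N18: 90+60 = 150 > 110
    N8: 60+60 = 120 > 100
Round 2 — N18, N8 snap.
  N18 sheds 150 kN to N13, N14, N2, N21: 37 each (2 lost).
    N13: 70+37 = 107 > 90
    N14: 30+37 = 67 ≤ 110
    N2: 130+37 = 167 > 160
    N21: 10+37 = 47 ≤ 70
  N8 sheds 120 kN to N13, N14: 60 each.
    N13: 107+60 = 167 > 90
    N14: 67+60 = 127 > 110
Round 3 — N13, N14, N2 snap.
  N13 sheds 167 kN to N21: 167 each.
    N21: 47+167 = 214 > 70
  N14 sheds 127 kN to N1, N9: 63 each (1 lost).
    N1: 10+63 = 73 ≤ 100
    N9: 50+63 = 113 > 90
  N2 sheds 167 kN: no online neighbours, lost.
Round 4 — N21, N9 snap.
  N21 sheds 214 kN: no online neighbours, lost.
  N9 sheds 113 kN: no online neighbours, lost.
No further breaks.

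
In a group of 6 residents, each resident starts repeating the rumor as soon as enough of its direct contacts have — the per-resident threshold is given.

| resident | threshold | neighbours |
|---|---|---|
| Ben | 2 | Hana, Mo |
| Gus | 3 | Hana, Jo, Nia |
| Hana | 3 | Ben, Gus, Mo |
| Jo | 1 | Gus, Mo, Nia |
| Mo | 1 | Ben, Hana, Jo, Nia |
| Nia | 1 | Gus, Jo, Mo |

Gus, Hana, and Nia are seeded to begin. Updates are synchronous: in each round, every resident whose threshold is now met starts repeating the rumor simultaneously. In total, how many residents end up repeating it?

Round 1 — Gus, Hana, Nia start repeating the rumor (initial).
Round 2 — checking thresholds:
  Ben: 1 of 2 neighbours < 2, holds.
  Jo: 2 of 3 neighbours ≥ 1, starts repeating the rumor.
  Mo: 2 of 4 neighbours ≥ 1, starts repeating the rumor.
Round 3 — checking thresholds:
  Ben: 2 of 2 neighbours ≥ 2, starts repeating the rumor.
Round 4 — no new spreads; cascade stops.

6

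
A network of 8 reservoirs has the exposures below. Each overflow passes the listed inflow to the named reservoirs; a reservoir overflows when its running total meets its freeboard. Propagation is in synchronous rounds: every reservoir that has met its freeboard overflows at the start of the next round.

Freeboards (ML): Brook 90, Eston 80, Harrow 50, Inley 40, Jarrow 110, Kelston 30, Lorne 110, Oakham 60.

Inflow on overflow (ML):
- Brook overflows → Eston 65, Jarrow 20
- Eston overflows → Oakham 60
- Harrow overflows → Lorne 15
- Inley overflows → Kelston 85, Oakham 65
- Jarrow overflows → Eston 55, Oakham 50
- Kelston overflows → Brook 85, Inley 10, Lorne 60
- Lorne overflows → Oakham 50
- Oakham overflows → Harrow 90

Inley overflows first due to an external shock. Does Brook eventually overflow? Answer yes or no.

no

Round 1 — Inley overflows (initial).
  Kelston: +85 → 85 ≥ 30
  Oakham: +65 → 65 ≥ 60
Round 2 — Kelston, Oakham overflow.
  Brook: +85 → 85 < 90
  Harrow: +90 → 90 ≥ 50
  Lorne: +60 → 60 < 110
Round 3 — Harrow overflows.
  Lorne: +15 → 75 < 110
No further overflows.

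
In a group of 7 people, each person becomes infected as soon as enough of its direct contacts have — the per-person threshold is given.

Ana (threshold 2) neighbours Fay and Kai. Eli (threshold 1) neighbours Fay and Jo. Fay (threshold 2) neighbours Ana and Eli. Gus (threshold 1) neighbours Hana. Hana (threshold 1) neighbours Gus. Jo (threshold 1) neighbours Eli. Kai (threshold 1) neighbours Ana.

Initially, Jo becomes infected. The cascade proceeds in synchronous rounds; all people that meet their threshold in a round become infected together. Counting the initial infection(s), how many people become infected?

2

Round 1 — Jo becomes infected (initial).
Round 2 — checking thresholds:
  Eli: 1 of 2 neighbours ≥ 1, becomes infected.
Round 3 — no new infections; cascade stops.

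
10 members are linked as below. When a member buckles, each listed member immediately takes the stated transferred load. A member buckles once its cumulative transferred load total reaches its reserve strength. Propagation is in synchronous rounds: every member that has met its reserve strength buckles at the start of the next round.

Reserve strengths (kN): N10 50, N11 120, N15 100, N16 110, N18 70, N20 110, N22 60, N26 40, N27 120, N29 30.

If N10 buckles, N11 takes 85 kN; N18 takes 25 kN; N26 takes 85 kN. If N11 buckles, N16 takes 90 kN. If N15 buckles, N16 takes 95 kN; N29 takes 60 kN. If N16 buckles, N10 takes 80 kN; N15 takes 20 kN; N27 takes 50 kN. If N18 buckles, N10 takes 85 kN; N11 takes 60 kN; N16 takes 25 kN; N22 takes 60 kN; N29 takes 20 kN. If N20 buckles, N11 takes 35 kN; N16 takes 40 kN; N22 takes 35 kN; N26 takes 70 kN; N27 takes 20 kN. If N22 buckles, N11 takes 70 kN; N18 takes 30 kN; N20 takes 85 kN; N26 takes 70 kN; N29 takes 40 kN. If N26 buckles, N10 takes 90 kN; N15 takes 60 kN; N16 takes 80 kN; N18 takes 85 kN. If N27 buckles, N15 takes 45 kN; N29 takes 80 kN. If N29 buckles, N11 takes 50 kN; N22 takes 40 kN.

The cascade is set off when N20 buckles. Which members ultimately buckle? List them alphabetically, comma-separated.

Round 1 — N20 buckles (initial).
  N11: +35 → 35 < 120
  N16: +40 → 40 < 110
  N22: +35 → 35 < 60
  N26: +70 → 70 ≥ 40
  N27: +20 → 20 < 120
Round 2 — N26 buckles.
  N10: +90 → 90 ≥ 50
  N15: +60 → 60 < 100
  N16: +80 → 120 ≥ 110
  N18: +85 → 85 ≥ 70
Round 3 — N10, N16, N18 buckle.
  N11: +85+60 → 180 ≥ 120
  N15: +20 → 80 < 100
  N22: +60 → 95 ≥ 60
  N27: +50 → 70 < 120
  N29: +20 → 20 < 30
Round 4 — N11, N22 buckle.
  N29: +40 → 60 ≥ 30
Round 5 — N29 buckles.
No further bucklings.

N10, N11, N16, N18, N20, N22, N26, N29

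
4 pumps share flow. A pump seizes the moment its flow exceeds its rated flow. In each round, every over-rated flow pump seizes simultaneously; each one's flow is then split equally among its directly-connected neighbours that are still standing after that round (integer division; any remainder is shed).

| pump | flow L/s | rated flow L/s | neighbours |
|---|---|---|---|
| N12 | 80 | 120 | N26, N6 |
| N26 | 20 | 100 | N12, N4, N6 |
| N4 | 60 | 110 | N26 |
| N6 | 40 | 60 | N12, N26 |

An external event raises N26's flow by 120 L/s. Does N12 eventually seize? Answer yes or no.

yes

Round 1 — N26 at 140 > 100. N26 seizes.
  N26 sheds 140 L/s to N12, N4, N6: 46 each (2 lost).
    N12: 80+46 = 126 > 120
    N4: 60+46 = 106 ≤ 110
    N6: 40+46 = 86 > 60
Round 2 — N12, N6 seize.
  N12 sheds 126 L/s: no online neighbours, lost.
  N6 sheds 86 L/s: no online neighbours, lost.
No further seizures.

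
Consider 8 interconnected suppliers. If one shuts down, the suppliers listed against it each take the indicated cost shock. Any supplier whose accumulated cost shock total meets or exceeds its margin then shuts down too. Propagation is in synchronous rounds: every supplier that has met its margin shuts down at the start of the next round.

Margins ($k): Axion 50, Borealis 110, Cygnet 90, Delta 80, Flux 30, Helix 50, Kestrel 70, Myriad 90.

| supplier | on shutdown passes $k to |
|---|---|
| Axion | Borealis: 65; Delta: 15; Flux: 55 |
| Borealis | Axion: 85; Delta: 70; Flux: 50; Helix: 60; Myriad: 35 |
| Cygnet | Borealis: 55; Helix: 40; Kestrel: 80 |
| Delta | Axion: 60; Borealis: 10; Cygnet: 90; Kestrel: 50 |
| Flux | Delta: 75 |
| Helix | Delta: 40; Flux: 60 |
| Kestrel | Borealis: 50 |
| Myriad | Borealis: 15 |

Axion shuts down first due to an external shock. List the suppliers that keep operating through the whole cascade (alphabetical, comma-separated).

Round 1 — Axion shuts down (initial).
  Borealis: +65 → 65 < 110
  Delta: +15 → 15 < 80
  Flux: +55 → 55 ≥ 30
Round 2 — Flux shuts down.
  Delta: +75 → 90 ≥ 80
Round 3 — Delta shuts down.
  Borealis: +10 → 75 < 110
  Cygnet: +90 → 90 ≥ 90
  Kestrel: +50 → 50 < 70
Round 4 — Cygnet shuts down.
  Borealis: +55 → 130 ≥ 110
  Helix: +40 → 40 < 50
  Kestrel: +80 → 130 ≥ 70
Round 5 — Borealis, Kestrel shut down.
  Helix: +60 → 100 ≥ 50
  Myriad: +35 → 35 < 90
Round 6 — Helix shuts down.
No further shutdowns.

Myriad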